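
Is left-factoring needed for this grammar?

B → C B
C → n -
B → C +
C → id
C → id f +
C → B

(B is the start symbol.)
Left-factoring is needed when two productions for the same non-terminal
share a common prefix on the right-hand side.

Productions for B:
  B → C B
  B → C +
Productions for C:
  C → n -
  C → id
  C → id f +
  C → B

Found common prefix 'C' in productions for B
Found common prefix 'id' in productions for C

Answer: Yes, B has productions with common prefix 'C'; C has productions with common prefix 'id'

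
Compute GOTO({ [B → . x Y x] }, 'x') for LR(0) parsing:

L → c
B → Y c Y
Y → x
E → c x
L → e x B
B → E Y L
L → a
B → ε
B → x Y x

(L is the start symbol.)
GOTO(I, 'x') = CLOSURE({ [A → αX.β] : [A → α.Xβ] ∈ I, X = 'x' })

Items with dot before 'x', with the dot advanced:
  [B → . x Y x] → [B → x . Y x]
Closure of the advanced items:
  [B → x . Y x] has the dot before Y: add [Y → . x]

GOTO = { [B → x . Y x], [Y → . x] }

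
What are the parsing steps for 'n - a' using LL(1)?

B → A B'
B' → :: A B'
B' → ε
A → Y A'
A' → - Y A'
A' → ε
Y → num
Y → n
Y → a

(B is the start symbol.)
Stack is shown with the top on the left.

Stack        Input    Action
----------------------------
B $          n - a $  output B → A B'
A B' $       n - a $  output A → Y A'
Y A' B' $    n - a $  output Y → n
n A' B' $    n - a $  match 'n'
A' B' $      - a $    output A' → - Y A'
- Y A' B' $  - a $    match '-'
Y A' B' $    a $      output Y → a
a A' B' $    a $      match 'a'
A' B' $      $        output A' → ε
B' $         $        output B' → ε
$            $        accept

The string is accepted.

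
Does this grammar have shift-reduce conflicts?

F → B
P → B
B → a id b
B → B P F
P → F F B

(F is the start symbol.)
A shift-reduce conflict occurs when an LR(0) state has both:
  - a complete (reduce) item [A → α .] (dot at the end), and
  - a shift item [B → β . c γ] (dot before a terminal).

Augment with F' → F and build the canonical LR(0) collection (I0 = CLOSURE({[F' → . F]}), then GOTO on every symbol after a dot until no new states appear). It has 12 states:
  I0: { [B → . B P F], [B → . a id b], [F → . B], [F' → . F] }  — shift
  I1: { [B → . B P F], [B → . a id b], [B → B . P F], [F → . B], [F → B .], [P → . B], [P → . F F B] }  — shift, reduce
  I2: { [F' → F .] }  — accept
  I3: { [B → a . id b] }  — shift
  I4: { [B → a id . b] }  — shift
  I5: { [B → a id b .] }  — reduce
  I6: { [B → . B P F], [B → . a id b], [B → B . P F], [F → . B], [F → B .], [P → . B], [P → . F F B], [P → B .] }  — shift, 2 reduces
  I7: { [B → . B P F], [B → . a id b], [F → . B], [P → F . F B] }  — shift
  I8: { [B → . B P F], [B → . a id b], [B → B P . F], [F → . B] }  — shift
  I9: { [B → B P F .] }  — reduce
  I10: { [B → . B P F], [B → . a id b], [P → F F . B] }  — shift
  I11: { [B → . B P F], [B → . a id b], [B → B . P F], [F → . B], [P → . B], [P → . F F B], [P → F F B .] }  — shift, reduce

I1 contains reduce item [F → B .] and shift item [B → . a id b] — shift-reduce conflict.
I6 contains reduce items [F → B .], [P → B .] and shift item [B → . a id b] — shift-reduce conflict.
I11 contains reduce item [P → F F B .] and shift item [B → . a id b] — shift-reduce conflict.

Answer: Yes — I1: [F → B .] vs [B → . a id b]; I6: [F → B .] vs [B → . a id b]; I11: [P → F F B .] vs [B → . a id b]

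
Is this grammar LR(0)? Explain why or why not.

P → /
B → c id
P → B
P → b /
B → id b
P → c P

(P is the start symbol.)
No. Shift-reduce conflict between [B → c id .] and [B → id . b]

A grammar is LR(0) if no state in the canonical LR(0) collection has:
  - both a shift item (dot before a terminal) and a complete item (shift-reduce conflict), or
  - two or more complete items (reduce-reduce conflict; the accept item [P' → P .] counts as a complete item here).

Augment with P' → P and build the canonical LR(0) collection (I0 = CLOSURE({[P' → . P]}), then GOTO on every symbol after a dot until no new states appear). It has 11 states:
  I0: { [B → . c id], [B → . id b], [P → . /], [P → . B], [P → . b /], [P → . c P], [P' → . P] }  — shift
  I1: { [P → / .] }  — reduce
  I2: { [P → B .] }  — reduce
  I3: { [P' → P .] }  — accept
  I4: { [P → b . /] }  — shift
  I5: { [B → . c id], [B → . id b], [B → c . id], [P → . /], [P → . B], [P → . b /], [P → . c P], [P → c . P] }  — shift
  I6: { [B → id . b] }  — shift
  I7: { [B → id b .] }  — reduce
  I8: { [P → c P .] }  — reduce
  I9: { [B → c id .], [B → id . b] }  — shift, reduce
  I10: { [P → b / .] }  — reduce

Conflict in state I9:
  Shift-reduce conflict between [B → c id .] and [B → id . b]
So the grammar is NOT LR(0).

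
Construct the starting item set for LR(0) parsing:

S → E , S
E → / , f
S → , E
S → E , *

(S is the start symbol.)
First, augment the grammar with S' → S
I₀ = CLOSURE({ [S' → . S] }):
  [S' → . S] has the dot before S: add [S → . E , S], [S → . , E], [S → . E , *]
  [S → . E , S] has the dot before E: add [E → . / , f]
No further items can be added.

I₀ = { [E → . / , f], [S → . , E], [S → . E , *], [S → . E , S], [S' → . S] }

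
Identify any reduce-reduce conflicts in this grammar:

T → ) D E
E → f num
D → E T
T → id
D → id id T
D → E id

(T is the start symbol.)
Yes — I12: [D → E id .] vs [T → id .]

Augment with T' → T and build the canonical LR(0) collection (I0 = CLOSURE({[T' → . T]}), then GOTO on every symbol after a dot until no new states appear). It has 14 states:
  I0: { [T → . ) D E], [T → . id], [T' → . T] }  — shift
  I1: { [D → . E T], [D → . E id], [D → . id id T], [E → . f num], [T → ) . D E] }  — shift
  I2: { [T' → T .] }  — accept
  I3: { [T → id .] }  — reduce
  I4: { [E → . f num], [T → ) D . E] }  — shift
  I5: { [D → E . T], [D → E . id], [T → . ) D E], [T → . id] }  — shift
  I6: { [E → f . num] }  — shift
  I7: { [D → id . id T] }  — shift
  I8: { [D → id id . T], [T → . ) D E], [T → . id] }  — shift
  I9: { [D → id id T .] }  — reduce
  I10: { [E → f num .] }  — reduce
  I11: { [D → E T .] }  — reduce
  I12: { [D → E id .], [T → id .] }  — 2 reduces
  I13: { [T → ) D E .] }  — reduce

I12 contains complete items [D → E id .], [T → id .] — reduce-reduce conflict.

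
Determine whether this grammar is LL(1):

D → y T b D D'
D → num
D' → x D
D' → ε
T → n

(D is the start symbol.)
A grammar is LL(1) if for each non-terminal N with multiple productions, the predict sets of those productions are pairwise disjoint, where PREDICT(N → α) = (FIRST(α) \ {ε}) ∪ (FOLLOW(N) if α ⇒* ε).

Relevant sets:
  FOLLOW(D') = { $, 'x' }

For D:
  PREDICT(D → y T b D D') = { 'y' }
  PREDICT(D → num) = { 'num' }
For D':
  PREDICT(D' → x D) = { 'x' }
  PREDICT(D' → ε) = { $, 'x' }
T has a single production, so nothing to check there.

Conflict found: Predict set conflict for D': { 'x' }
The grammar is NOT LL(1).

Answer: No. Predict set conflict for D': { 'x' }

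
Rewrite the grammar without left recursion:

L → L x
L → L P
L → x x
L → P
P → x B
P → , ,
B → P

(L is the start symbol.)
L → x x L'
L → P L'
L' → x L'
L' → P L'
L' → ε
P → x B
P → , ,
B → P

L is directly left-recursive. The standard transformation for
  A → A α₁ | ... | A α_m | β₁ | ... | β_n
is
  A  → β₁ A' | ... | β_n A'
  A' → α₁ A' | ... | α_m A' | ε

L → x x becomes L → x x L'
L → P becomes L → P L'
L → L x becomes L' → x L'
L → L P becomes L' → P L'
Add L' → ε

Productions for other non-terminals are unchanged:
  P → x B
  P → , ,
  B → P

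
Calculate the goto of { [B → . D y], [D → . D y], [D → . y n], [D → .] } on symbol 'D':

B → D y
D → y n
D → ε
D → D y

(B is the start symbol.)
{ [B → D . y], [D → D . y] }

GOTO(I, 'D') = CLOSURE({ [A → αX.β] : [A → α.Xβ] ∈ I, X = 'D' })

Items with dot before 'D', with the dot advanced:
  [B → . D y] → [B → D . y]
  [D → . D y] → [D → D . y]
Closure adds nothing (no advanced item has the dot before a non-terminal).

GOTO = { [B → D . y], [D → D . y] }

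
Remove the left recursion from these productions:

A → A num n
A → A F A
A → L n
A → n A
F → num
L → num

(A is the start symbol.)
A → L n A'
A → n A A'
A' → num n A'
A' → F A A'
A' → ε
F → num
L → num

A is directly left-recursive. The standard transformation for
  A → A α₁ | ... | A α_m | β₁ | ... | β_n
is
  A  → β₁ A' | ... | β_n A'
  A' → α₁ A' | ... | α_m A' | ε

A → L n becomes A → L n A'
A → n A becomes A → n A A'
A → A num n becomes A' → num n A'
A → A F A becomes A' → F A A'
Add A' → ε

Productions for other non-terminals are unchanged:
  F → num
  L → num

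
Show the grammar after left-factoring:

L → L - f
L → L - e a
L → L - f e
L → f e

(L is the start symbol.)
Left-factoring transforms A → αβ₁ | αβ₂ into A → αA' and A' → β₁ | β₂
(α is the longest common prefix among the alternatives). Repeat until
no nonterminal has two alternatives with a common prefix.

Round 1: L has alternatives sharing prefix 'L -'. Introduce L': L → L - L'
  Add: L' → f
  Add: L' → e a
  Add: L' → f e

Round 2: L' has alternatives sharing prefix 'f'. Introduce L'': L' → f L''
  Add: L'' → ε
  Add: L'' → e

No remaining common prefixes — done.

Resulting grammar:
L → L - L'
L' → f L''
L'' → ε
L'' → e
L' → e a
L → f e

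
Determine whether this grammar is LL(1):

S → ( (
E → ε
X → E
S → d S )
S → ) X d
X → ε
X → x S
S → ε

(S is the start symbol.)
No. Predict set conflict for S: { 'd' }

A grammar is LL(1) if for each non-terminal N with multiple productions, the predict sets of those productions are pairwise disjoint, where PREDICT(N → α) = (FIRST(α) \ {ε}) ∪ (FOLLOW(N) if α ⇒* ε).

Relevant sets:
  FIRST(E) = { ε }
  FOLLOW(S) = { $, ')', 'd' }
  FOLLOW(X) = { 'd' }

For S:
  PREDICT(S → '(' '(') = { '(' }
  PREDICT(S → d S ')') = { 'd' }
  PREDICT(S → ')' X d) = { ')' }
  PREDICT(S → ε) = { $, ')', 'd' }
For X:
  PREDICT(X → E) = { 'd' }
  PREDICT(X → ε) = { 'd' }
  PREDICT(X → x S) = { 'x' }
E has a single production, so nothing to check there.

Conflict found: Predict set conflict for S: { 'd' }
The grammar is NOT LL(1).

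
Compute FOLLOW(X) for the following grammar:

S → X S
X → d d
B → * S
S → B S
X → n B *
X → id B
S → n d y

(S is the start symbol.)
To compute FOLLOW(X), find every occurrence of X on a right-hand side N → α X β: add FIRST(β) \ {ε}, and if β is empty or nullable also add FOLLOW(N). Iterate to a fixed point.

In S → X S: X is followed by S, add FIRST(S) \ {ε} = { '*', 'd', 'id', 'n' }

Taking the union: FOLLOW(X) = { '*', 'd', 'id', 'n' }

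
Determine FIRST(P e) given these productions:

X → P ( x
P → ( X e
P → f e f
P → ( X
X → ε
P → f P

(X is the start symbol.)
FIRST sets of the non-terminals involved (from the grammar, by fixed-point iteration):
  FIRST(P) = { '(', 'f' }

To compute FIRST(P e), process the symbols left to right:
Symbol P is a non-terminal. Add FIRST(P) \ {ε} = { '(', 'f' }
P is not nullable (ε ∉ FIRST(P)), so stop here.
FIRST(P e) = { '(', 'f' }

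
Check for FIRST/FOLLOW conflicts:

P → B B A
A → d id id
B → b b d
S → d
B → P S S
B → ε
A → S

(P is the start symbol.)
Yes. B → b b d with FOLLOW(B) on { 'b' }; B → P S S with FOLLOW(B) on { 'b', 'd' }

A FIRST/FOLLOW conflict occurs when a non-terminal N has a nullable alternative N → β (β ⇒* ε) and another alternative N → α with FIRST(α) ∩ FOLLOW(N) ≠ ∅: on such a lookahead the parser cannot decide between expanding α and letting N vanish via β.

Nullable non-terminals: B.
FIRST sets used below: FIRST(P) = { 'b', 'd' }

B: nullable alternative(s) B → ε; FOLLOW(B) = { 'b', 'd' }
  B → b b d: FIRST \ {ε} = { 'b' } — overlaps FOLLOW(B) on { 'b' }: CONFLICT
  B → P S S: FIRST \ {ε} = { 'b', 'd' } — overlaps FOLLOW(B) on { 'b', 'd' }: CONFLICT
  B → ε: FIRST \ {ε} = { } — this is the only nullable alternative, skip

A, P, S have no nullable alternative, so no FIRST/FOLLOW check is needed there.

So the grammar has 2 FIRST/FOLLOW conflicts (marked CONFLICT above).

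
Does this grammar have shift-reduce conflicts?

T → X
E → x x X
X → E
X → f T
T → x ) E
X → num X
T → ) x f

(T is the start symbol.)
Augment with T' → T and build the canonical LR(0) collection (I0 = CLOSURE({[T' → . T]}), then GOTO on every symbol after a dot until no new states appear). It has 17 states:
  I0: { [E → . x x X], [T → . ) x f], [T → . X], [T → . x ) E], [T' → . T], [X → . E], [X → . f T], [X → . num X] }  — shift
  I1: { [T → ) . x f] }  — shift
  I2: { [X → E .] }  — reduce
  I3: { [T' → T .] }  — accept
  I4: { [T → X .] }  — reduce
  I5: { [E → . x x X], [T → . ) x f], [T → . X], [T → . x ) E], [X → . E], [X → . f T], [X → . num X], [X → f . T] }  — shift
  I6: { [E → . x x X], [X → . E], [X → . f T], [X → . num X], [X → num . X] }  — shift
  I7: { [E → x . x X], [T → x . ) E] }  — shift
  I8: { [E → . x x X], [T → x ) . E] }  — shift
  I9: { [E → . x x X], [E → x x . X], [X → . E], [X → . f T], [X → . num X] }  — shift
  I10: { [E → x x X .] }  — reduce
  I11: { [E → x . x X] }  — shift
  I12: { [T → x ) E .] }  — reduce
  I13: { [X → num X .] }  — reduce
  I14: { [X → f T .] }  — reduce
  I15: { [T → ) x . f] }  — shift
  I16: { [T → ) x f .] }  — reduce

No state contains both a complete item and a shift item.

Answer: No shift-reduce conflicts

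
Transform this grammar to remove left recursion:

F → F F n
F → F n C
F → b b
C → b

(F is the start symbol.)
F → b b F'
F' → F n F'
F' → n C F'
F' → ε
C → b

F is directly left-recursive. The standard transformation for
  A → A α₁ | ... | A α_m | β₁ | ... | β_n
is
  A  → β₁ A' | ... | β_n A'
  A' → α₁ A' | ... | α_m A' | ε

F → b b becomes F → b b F'
F → F F n becomes F' → F n F'
F → F n C becomes F' → n C F'
Add F' → ε

Productions for other non-terminals are unchanged:
  C → b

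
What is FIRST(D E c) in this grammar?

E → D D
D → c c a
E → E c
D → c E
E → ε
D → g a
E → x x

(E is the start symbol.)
{ 'c', 'g' }

FIRST sets of the non-terminals involved (from the grammar, by fixed-point iteration):
  FIRST(D) = { 'c', 'g' }

To compute FIRST(D E c), process the symbols left to right:
Symbol D is a non-terminal. Add FIRST(D) \ {ε} = { 'c', 'g' }
D is not nullable (ε ∉ FIRST(D)), so stop here.
FIRST(D E c) = { 'c', 'g' }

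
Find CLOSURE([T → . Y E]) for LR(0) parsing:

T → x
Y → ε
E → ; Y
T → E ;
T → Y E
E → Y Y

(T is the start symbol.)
Start with: [T → . Y E]
  [T → . Y E] has the dot before Y: add [Y → .]
No further items can be added.

CLOSURE = { [T → . Y E], [Y → .] }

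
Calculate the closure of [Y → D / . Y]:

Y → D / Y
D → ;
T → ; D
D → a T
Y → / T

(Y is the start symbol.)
Start with: [Y → D / . Y]
  [Y → D / . Y] has the dot before Y: add [Y → . D / Y], [Y → . / T]
  [Y → . D / Y] has the dot before D: add [D → . ;], [D → . a T]
No further items can be added.

CLOSURE = { [D → . ;], [D → . a T], [Y → . / T], [Y → . D / Y], [Y → D / . Y] }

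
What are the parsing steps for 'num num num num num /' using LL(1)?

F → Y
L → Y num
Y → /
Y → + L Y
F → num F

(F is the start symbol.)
LL(1) parsing maintains a stack (initially the start symbol over $) and the input. At each step: if the stack top is a terminal, match it against the current input token; if it is a non-terminal N, replace it with the RHS of M[N, lookahead] (the unique production whose predict set contains the lookahead).

Stack is shown with the top on the left.

Stack    Input                    Action
----------------------------------------
F $      num num num num num / $  output F → num F
num F $  num num num num num / $  match 'num'
F $      num num num num / $      output F → num F
num F $  num num num num / $      match 'num'
F $      num num num / $          output F → num F
num F $  num num num / $          match 'num'
F $      num num / $              output F → num F
num F $  num num / $              match 'num'
F $      num / $                  output F → num F
num F $  num / $                  match 'num'
F $      / $                      output F → Y
Y $      / $                      output Y → /
/ $      / $                      match '/'
$        $                        accept

The string is accepted.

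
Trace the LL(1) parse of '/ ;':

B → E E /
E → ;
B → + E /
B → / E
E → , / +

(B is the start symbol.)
LL(1) parsing maintains a stack (initially the start symbol over $) and the input. At each step: if the stack top is a terminal, match it against the current input token; if it is a non-terminal N, replace it with the RHS of M[N, lookahead] (the unique production whose predict set contains the lookahead).

Stack is shown with the top on the left.

Stack  Input  Action
--------------------
B $    / ; $  output B → / E
/ E $  / ; $  match '/'
E $    ; $    output E → ;
; $    ; $    match ';'
$      $      accept

The string is accepted.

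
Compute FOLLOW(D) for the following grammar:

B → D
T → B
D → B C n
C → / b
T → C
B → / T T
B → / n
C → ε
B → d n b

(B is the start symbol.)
{ $, '/', 'd', 'n' }

To compute FOLLOW(D), find every occurrence of D on a right-hand side N → α D β: add FIRST(β) \ {ε}, and if β is empty or nullable also add FOLLOW(N). Iterate to a fixed point.

In B → D: D is at the end, add FOLLOW(B)

The FOLLOW sets referred to above (computed the same way, to a fixed point):
  FOLLOW(B) = { $, '/', 'd', 'n' }

Taking the union: FOLLOW(D) = { $, '/', 'd', 'n' }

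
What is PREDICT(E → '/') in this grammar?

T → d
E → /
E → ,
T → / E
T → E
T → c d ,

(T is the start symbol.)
{ '/' }

PREDICT(E → '/') = (FIRST(RHS) \ {ε}) ∪ (FOLLOW(E) if ε ∈ FIRST(RHS), i.e. RHS ⇒* ε)
FIRST('/') = { '/' }
ε ∉ FIRST('/'), so FOLLOW(E) is not added.
PREDICT(E → '/') = { '/' }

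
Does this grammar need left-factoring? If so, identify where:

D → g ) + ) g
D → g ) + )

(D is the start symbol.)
Yes, D has productions with common prefix 'g ) + )'

Left-factoring is needed when two productions for the same non-terminal
share a common prefix on the right-hand side.

Productions for D:
  D → g ) + ) g
  D → g ) + )

Found common prefix 'g ) + )' in productions for D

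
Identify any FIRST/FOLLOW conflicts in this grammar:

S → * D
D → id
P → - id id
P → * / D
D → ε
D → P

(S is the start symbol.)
No FIRST/FOLLOW conflicts.

A FIRST/FOLLOW conflict occurs when a non-terminal N has a nullable alternative N → β (β ⇒* ε) and another alternative N → α with FIRST(α) ∩ FOLLOW(N) ≠ ∅: on such a lookahead the parser cannot decide between expanding α and letting N vanish via β.

Nullable non-terminals: D.
FIRST sets used below: FIRST(P) = { '*', '-' }

D: nullable alternative(s) D → ε; FOLLOW(D) = { $ }
  D → id: FIRST \ {ε} = { 'id' } — disjoint from FOLLOW(D)
  D → ε: FIRST \ {ε} = { } — this is the only nullable alternative, skip
  D → P: FIRST \ {ε} = { '*', '-' } — disjoint from FOLLOW(D)

P, S have no nullable alternative, so no FIRST/FOLLOW check is needed there.

No FIRST/FOLLOW conflicts found.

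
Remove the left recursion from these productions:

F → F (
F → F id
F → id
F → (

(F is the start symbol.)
F → id F'
F → ( F'
F' → ( F'
F' → id F'
F' → ε

F is directly left-recursive. The standard transformation for
  A → A α₁ | ... | A α_m | β₁ | ... | β_n
is
  A  → β₁ A' | ... | β_n A'
  A' → α₁ A' | ... | α_m A' | ε

F → id becomes F → id F'
F → ( becomes F → ( F'
F → F ( becomes F' → ( F'
F → F id becomes F' → id F'
Add F' → ε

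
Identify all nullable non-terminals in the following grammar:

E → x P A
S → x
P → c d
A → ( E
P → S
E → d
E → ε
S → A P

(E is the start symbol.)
A non-terminal is nullable if it can derive ε (the empty string): either it has an ε-production, or it has a production whose right-hand side consists entirely of nullable non-terminals.

ε-productions: E → ε
So E is immediately nullable.
No further non-terminal can be added: every production for the remaining non-terminals contains a terminal or a non-nullable non-terminal.
Nullable = { 'E' }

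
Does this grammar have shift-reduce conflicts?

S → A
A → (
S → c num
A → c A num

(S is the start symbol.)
No shift-reduce conflicts

Augment with S' → S and build the canonical LR(0) collection (I0 = CLOSURE({[S' → . S]}), then GOTO on every symbol after a dot until no new states appear). It has 9 states:
  I0: { [A → . (], [A → . c A num], [S → . A], [S → . c num], [S' → . S] }  — shift
  I1: { [A → ( .] }  — reduce
  I2: { [S → A .] }  — reduce
  I3: { [S' → S .] }  — accept
  I4: { [A → . (], [A → . c A num], [A → c . A num], [S → c . num] }  — shift
  I5: { [A → c A . num] }  — shift
  I6: { [A → . (], [A → . c A num], [A → c . A num] }  — shift
  I7: { [S → c num .] }  — reduce
  I8: { [A → c A num .] }  — reduce

No state contains both a complete item and a shift item.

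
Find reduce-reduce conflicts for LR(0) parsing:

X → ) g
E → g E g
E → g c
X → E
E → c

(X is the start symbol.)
Yes — I7: [E → c .] vs [E → g c .]

A reduce-reduce conflict occurs when an LR(0) state has two complete items [A → α .] and [B → β .] — both call for a reduction, and with no lookahead the parser cannot choose between them.

Augment with X' → X and build the canonical LR(0) collection (I0 = CLOSURE({[X' → . X]}), then GOTO on every symbol after a dot until no new states appear). It has 10 states:
  I0: { [E → . c], [E → . g E g], [E → . g c], [X → . ) g], [X → . E], [X' → . X] }  — shift
  I1: { [X → ) . g] }  — shift
  I2: { [X → E .] }  — reduce
  I3: { [X' → X .] }  — accept
  I4: { [E → c .] }  — reduce
  I5: { [E → . c], [E → . g E g], [E → . g c], [E → g . E g], [E → g . c] }  — shift
  I6: { [E → g E . g] }  — shift
  I7: { [E → c .], [E → g c .] }  — 2 reduces
  I8: { [E → g E g .] }  — reduce
  I9: { [X → ) g .] }  — reduce

I7 contains complete items [E → c .], [E → g c .] — reduce-reduce conflict.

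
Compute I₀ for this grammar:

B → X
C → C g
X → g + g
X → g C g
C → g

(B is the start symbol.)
{ [B → . X], [B' → . B], [X → . g + g], [X → . g C g] }

First, augment the grammar with B' → B
I₀ = CLOSURE({ [B' → . B] }):
  [B' → . B] has the dot before B: add [B → . X]
  [B → . X] has the dot before X: add [X → . g + g], [X → . g C g]
No further items can be added.

I₀ = { [B → . X], [B' → . B], [X → . g + g], [X → . g C g] }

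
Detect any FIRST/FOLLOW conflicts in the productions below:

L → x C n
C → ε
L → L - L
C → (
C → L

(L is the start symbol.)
Nullable non-terminals: C.
FIRST sets used below: FIRST(L) = { 'x' }

C: nullable alternative(s) C → ε; FOLLOW(C) = { 'n' }
  C → ε: FIRST \ {ε} = { } — this is the only nullable alternative, skip
  C → (: FIRST \ {ε} = { '(' } — disjoint from FOLLOW(C)
  C → L: FIRST \ {ε} = { 'x' } — disjoint from FOLLOW(C)

L has no nullable alternative, so no FIRST/FOLLOW check is needed there.

No FIRST/FOLLOW conflicts found.

Answer: No FIRST/FOLLOW conflicts.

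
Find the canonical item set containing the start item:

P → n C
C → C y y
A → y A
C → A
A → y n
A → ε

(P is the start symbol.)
First, augment the grammar with P' → P
I₀ = CLOSURE({ [P' → . P] }):
  [P' → . P] has the dot before P: add [P → . n C]
No further items can be added.

I₀ = { [P → . n C], [P' → . P] }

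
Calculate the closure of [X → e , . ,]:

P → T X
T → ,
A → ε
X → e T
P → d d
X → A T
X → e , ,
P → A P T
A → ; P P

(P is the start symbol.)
{ [X → e , . ,] }

Start with: [X → e , . ,]
The dot precedes the terminal ',', so nothing is added.

CLOSURE = { [X → e , . ,] }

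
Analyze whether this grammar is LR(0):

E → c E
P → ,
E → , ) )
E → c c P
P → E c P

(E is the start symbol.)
A grammar is LR(0) if no state in the canonical LR(0) collection has:
  - both a shift item (dot before a terminal) and a complete item (shift-reduce conflict), or
  - two or more complete items (reduce-reduce conflict; the accept item [E' → E .] counts as a complete item here).

Augment with E' → E and build the canonical LR(0) collection (I0 = CLOSURE({[E' → . E]}), then GOTO on every symbol after a dot until no new states appear). It has 14 states:
  I0: { [E → . , ) )], [E → . c E], [E → . c c P], [E' → . E] }  — shift
  I1: { [E → , . ) )] }  — shift
  I2: { [E' → E .] }  — accept
  I3: { [E → . , ) )], [E → . c E], [E → . c c P], [E → c . E], [E → c . c P] }  — shift
  I4: { [E → c E .] }  — reduce
  I5: { [E → . , ) )], [E → . c E], [E → . c c P], [E → c . E], [E → c . c P], [E → c c . P], [P → . ,], [P → . E c P] }  — shift
  I6: { [E → , . ) )], [P → , .] }  — shift, reduce
  I7: { [E → c E .], [P → E . c P] }  — shift, reduce
  I8: { [E → c c P .] }  — reduce
  I9: { [E → . , ) )], [E → . c E], [E → . c c P], [P → . ,], [P → . E c P], [P → E c . P] }  — shift
  I10: { [P → E . c P] }  — shift
  I11: { [P → E c P .] }  — reduce
  I12: { [E → , ) . )] }  — shift
  I13: { [E → , ) ) .] }  — reduce

Conflict in state I6:
  Shift-reduce conflict between [P → , .] and [E → , . ) )]
So the grammar is NOT LR(0).

Answer: No. Shift-reduce conflict between [P → , .] and [E → , . ) )]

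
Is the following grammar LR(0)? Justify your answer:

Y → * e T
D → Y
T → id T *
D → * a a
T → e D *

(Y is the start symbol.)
Yes, the grammar is LR(0)

A grammar is LR(0) if no state in the canonical LR(0) collection has:
  - both a shift item (dot before a terminal) and a complete item (shift-reduce conflict), or
  - two or more complete items (reduce-reduce conflict; the accept item [Y' → Y .] counts as a complete item here).

Augment with Y' → Y and build the canonical LR(0) collection (I0 = CLOSURE({[Y' → . Y]}), then GOTO on every symbol after a dot until no new states appear). It has 15 states:
  I0: { [Y → . * e T], [Y' → . Y] }  — shift
  I1: { [Y → * . e T] }  — shift
  I2: { [Y' → Y .] }  — accept
  I3: { [T → . e D *], [T → . id T *], [Y → * e . T] }  — shift
  I4: { [Y → * e T .] }  — reduce
  I5: { [D → . * a a], [D → . Y], [T → e . D *], [Y → . * e T] }  — shift
  I6: { [T → . e D *], [T → . id T *], [T → id . T *] }  — shift
  I7: { [T → id T . *] }  — shift
  I8: { [T → id T * .] }  — reduce
  I9: { [D → * . a a], [Y → * . e T] }  — shift
  I10: { [T → e D . *] }  — shift
  I11: { [D → Y .] }  — reduce
  I12: { [T → e D * .] }  — reduce
  I13: { [D → * a . a] }  — shift
  I14: { [D → * a a .] }  — reduce

Every state is either a pure shift/goto state or contains exactly one complete item and nothing to shift — no conflicts. The grammar is LR(0).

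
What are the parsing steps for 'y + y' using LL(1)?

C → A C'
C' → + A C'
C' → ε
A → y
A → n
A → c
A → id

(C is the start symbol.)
LL(1) parsing maintains a stack (initially the start symbol over $) and the input. At each step: if the stack top is a terminal, match it against the current input token; if it is a non-terminal N, replace it with the RHS of M[N, lookahead] (the unique production whose predict set contains the lookahead).

Stack is shown with the top on the left.

Stack     Input    Action
-------------------------
C $       y + y $  output C → A C'
A C' $    y + y $  output A → y
y C' $    y + y $  match 'y'
C' $      + y $    output C' → + A C'
+ A C' $  + y $    match '+'
A C' $    y $      output A → y
y C' $    y $      match 'y'
C' $      $        output C' → ε
$         $        accept

The string is accepted.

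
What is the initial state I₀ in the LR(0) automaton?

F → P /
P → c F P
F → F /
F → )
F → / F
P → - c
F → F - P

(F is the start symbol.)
{ [F → . )], [F → . / F], [F → . F - P], [F → . F /], [F → . P /], [F' → . F], [P → . - c], [P → . c F P] }

First, augment the grammar with F' → F
I₀ = CLOSURE({ [F' → . F] }):
  [F' → . F] has the dot before F: add [F → . P /], [F → . F /], [F → . )], [F → . / F], [F → . F - P]
  [F → . P /] has the dot before P: add [P → . c F P], [P → . - c]
No further items can be added.

I₀ = { [F → . )], [F → . / F], [F → . F - P], [F → . F /], [F → . P /], [F' → . F], [P → . - c], [P → . c F P] }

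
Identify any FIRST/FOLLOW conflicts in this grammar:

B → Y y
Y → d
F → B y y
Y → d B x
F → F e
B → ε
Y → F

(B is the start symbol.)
Yes. B → Y y with FOLLOW(B) on { 'y' }

Nullable non-terminals: B.
FIRST sets used below: FIRST(Y) = { 'd', 'y' }

B: nullable alternative(s) B → ε; FOLLOW(B) = { $, 'x', 'y' }
  B → Y y: FIRST \ {ε} = { 'd', 'y' } — overlaps FOLLOW(B) on { 'y' }: CONFLICT
  B → ε: FIRST \ {ε} = { } — this is the only nullable alternative, skip

F, Y have no nullable alternative, so no FIRST/FOLLOW check is needed there.

So the grammar has 1 FIRST/FOLLOW conflict (marked CONFLICT above).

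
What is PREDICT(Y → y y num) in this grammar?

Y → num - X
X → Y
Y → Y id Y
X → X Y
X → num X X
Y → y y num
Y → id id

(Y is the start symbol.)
PREDICT(Y → y y num) = (FIRST(RHS) \ {ε}) ∪ (FOLLOW(Y) if ε ∈ FIRST(RHS), i.e. RHS ⇒* ε)
FIRST(y y num) = { 'y' }
ε ∉ FIRST(y y num), so FOLLOW(Y) is not added.
PREDICT(Y → y y num) = { 'y' }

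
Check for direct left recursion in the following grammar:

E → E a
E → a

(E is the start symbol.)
Direct left recursion occurs when N → N α for some non-terminal N (the right-hand side begins with the left-hand side itself).

E → E a: LEFT RECURSIVE (starts with E)
E → a: starts with a

The grammar has direct left recursion on: E.

Answer: Yes, E is left-recursive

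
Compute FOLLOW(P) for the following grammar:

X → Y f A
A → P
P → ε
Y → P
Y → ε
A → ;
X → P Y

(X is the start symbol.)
{ $, 'f' }

In A → P: P is at the end, add FOLLOW(A)
In Y → P: P is at the end, add FOLLOW(Y)
In X → P Y: P is followed by Y, add FIRST(Y) \ {ε} = { }
  Y is nullable, so also add FOLLOW(X)

The FOLLOW sets referred to above (computed the same way, to a fixed point):
  FOLLOW(A) = { $ }
  FOLLOW(Y) = { $, 'f' }
  FOLLOW(X) = { $ }

Taking the union: FOLLOW(P) = { $, 'f' }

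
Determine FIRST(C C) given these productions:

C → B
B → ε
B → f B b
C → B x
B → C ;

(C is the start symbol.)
FIRST sets of the non-terminals involved (from the grammar, by fixed-point iteration):
  FIRST(C) = { ';', 'f', 'x', ε }

To compute FIRST(C C), process the symbols left to right:
Symbol C is a non-terminal. Add FIRST(C) \ {ε} = { ';', 'f', 'x' }
C is nullable (ε ∈ FIRST(C)), continue to the next symbol.
Symbol C is a non-terminal. Add FIRST(C) \ {ε} = { ';', 'f', 'x' }
C is nullable (ε ∈ FIRST(C)), continue to the next symbol.
All symbols are nullable, so ε is in the result.
FIRST(C C) = { ';', 'f', 'x', ε }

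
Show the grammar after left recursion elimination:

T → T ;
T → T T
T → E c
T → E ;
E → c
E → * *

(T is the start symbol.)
T → E c T'
T → E ; T'
T' → ; T'
T' → T T'
T' → ε
E → c
E → * *

T is directly left-recursive. The standard transformation for
  A → A α₁ | ... | A α_m | β₁ | ... | β_n
is
  A  → β₁ A' | ... | β_n A'
  A' → α₁ A' | ... | α_m A' | ε

T → E c becomes T → E c T'
T → E ; becomes T → E ; T'
T → T ; becomes T' → ; T'
T → T T becomes T' → T T'
Add T' → ε

Productions for other non-terminals are unchanged:
  E → c
  E → * *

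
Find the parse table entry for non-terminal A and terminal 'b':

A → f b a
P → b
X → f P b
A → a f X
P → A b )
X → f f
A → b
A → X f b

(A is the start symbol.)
A → b

To find M[A, 'b'], we find productions for A where 'b' is in the predict set (PREDICT(N → α) = (FIRST(α) \ {ε}) ∪ (FOLLOW(N) if α ⇒* ε)).

Relevant sets:
  FIRST(X) = { 'f' }

A → f b a: PREDICT = { 'f' }
A → a f X: PREDICT = { 'a' }
A → b: PREDICT = { 'b' }
  'b' is in predict set, so this production goes in M[A, 'b']
A → X f b: PREDICT = { 'f' }

M[A, 'b'] = A → b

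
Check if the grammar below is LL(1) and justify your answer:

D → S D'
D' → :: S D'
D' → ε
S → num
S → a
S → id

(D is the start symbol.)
A grammar is LL(1) if for each non-terminal N with multiple productions, the predict sets of those productions are pairwise disjoint, where PREDICT(N → α) = (FIRST(α) \ {ε}) ∪ (FOLLOW(N) if α ⇒* ε).

Relevant sets:
  FOLLOW(D') = { $ }

For D':
  PREDICT(D' → :: S D') = { '::' }
  PREDICT(D' → ε) = { $ }
For S:
  PREDICT(S → num) = { 'num' }
  PREDICT(S → a) = { 'a' }
  PREDICT(S → id) = { 'id' }
D has a single production, so nothing to check there.

All predict sets are disjoint. The grammar IS LL(1).

Answer: Yes, the grammar is LL(1).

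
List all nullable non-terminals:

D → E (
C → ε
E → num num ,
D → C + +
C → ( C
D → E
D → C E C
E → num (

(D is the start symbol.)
{ 'C' }

ε-productions: C → ε
So C is immediately nullable.
No further non-terminal can be added: every production for the remaining non-terminals contains a terminal or a non-nullable non-terminal.
Nullable = { 'C' }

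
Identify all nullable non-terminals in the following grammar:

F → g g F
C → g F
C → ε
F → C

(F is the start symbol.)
ε-productions: C → ε
So C is immediately nullable.
F → C: every symbol on the right is nullable, so F is nullable too.
Every non-terminal is now nullable.
Nullable = { 'C', 'F' }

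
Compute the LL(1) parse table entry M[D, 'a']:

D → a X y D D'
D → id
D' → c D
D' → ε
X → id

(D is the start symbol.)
D → a X y D D'

To find M[D, 'a'], we find productions for D where 'a' is in the predict set (PREDICT(N → α) = (FIRST(α) \ {ε}) ∪ (FOLLOW(N) if α ⇒* ε)).

D → a X y D D': PREDICT = { 'a' }
  'a' is in predict set, so this production goes in M[D, 'a']
D → id: PREDICT = { 'id' }

M[D, 'a'] = D → a X y D D'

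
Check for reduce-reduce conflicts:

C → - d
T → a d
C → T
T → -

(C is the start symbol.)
A reduce-reduce conflict occurs when an LR(0) state has two complete items [A → α .] and [B → β .] — both call for a reduction, and with no lookahead the parser cannot choose between them.

Augment with C' → C and build the canonical LR(0) collection (I0 = CLOSURE({[C' → . C]}), then GOTO on every symbol after a dot until no new states appear). It has 7 states:
  I0: { [C → . - d], [C → . T], [C' → . C], [T → . -], [T → . a d] }  — shift
  I1: { [C → - . d], [T → - .] }  — shift, reduce
  I2: { [C' → C .] }  — accept
  I3: { [C → T .] }  — reduce
  I4: { [T → a . d] }  — shift
  I5: { [T → a d .] }  — reduce
  I6: { [C → - d .] }  — reduce

No state contains more than one complete item.

Answer: No reduce-reduce conflicts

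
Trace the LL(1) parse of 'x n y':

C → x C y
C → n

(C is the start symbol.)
LL(1) parsing maintains a stack (initially the start symbol over $) and the input. At each step: if the stack top is a terminal, match it against the current input token; if it is a non-terminal N, replace it with the RHS of M[N, lookahead] (the unique production whose predict set contains the lookahead).

Stack is shown with the top on the left.

Stack    Input    Action
------------------------
C $      x n y $  output C → x C y
x C y $  x n y $  match 'x'
C y $    n y $    output C → n
n y $    n y $    match 'n'
y $      y $      match 'y'
$        $        accept

The string is accepted.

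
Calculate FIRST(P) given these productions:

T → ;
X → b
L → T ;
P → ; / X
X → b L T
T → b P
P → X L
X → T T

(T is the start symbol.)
FIRST sets of the other non-terminals involved (by the same procedure, iterated to a fixed point):
  FIRST(X) = { ';', 'b' }

From P → ; / X:
  - ';' is a terminal: add ';' and stop
From P → X L:
  - X is a non-terminal: add FIRST(X) \ {ε} = { ';', 'b' }
    X is not nullable, so stop

Collecting: FIRST(P) = { ';', 'b' }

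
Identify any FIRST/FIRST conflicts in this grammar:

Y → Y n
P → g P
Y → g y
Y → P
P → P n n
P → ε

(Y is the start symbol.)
A FIRST/FIRST conflict occurs when two productions N → α and N → β for the same non-terminal have FIRST(α) ∩ FIRST(β) ≠ ∅ (with ε ∈ FIRST of a nullable right-hand side, so two nullable alternatives also conflict).

FIRST sets of the non-terminals at (or reachable through a nullable prefix from) the front of some alternative:
  FIRST(Y) = { 'g', 'n', ε }
  FIRST(P) = { 'g', 'n', ε }

Productions for Y:
  Y → Y n: FIRST = { 'g', 'n' }
  Y → g y: FIRST = { 'g' }
  Y → P: FIRST = { 'g', 'n', ε }
Productions for P:
  P → g P: FIRST = { 'g' }
  P → P n n: FIRST = { 'g', 'n' }
  P → ε: FIRST = { ε }

Conflict for Y: Y → Y n and Y → g y
  Overlap: { 'g' }
Conflict for Y: Y → Y n and Y → P
  Overlap: { 'g', 'n' }
Conflict for Y: Y → g y and Y → P
  Overlap: { 'g' }
Conflict for P: P → g P and P → P n n
  Overlap: { 'g' }

Answer: Yes. Y → Y n / Y → g y on { 'g' }; Y → Y n / Y → P on { 'g', 'n' }; Y → g y / Y → P on { 'g' }; P → g P / P → P n n on { 'g' }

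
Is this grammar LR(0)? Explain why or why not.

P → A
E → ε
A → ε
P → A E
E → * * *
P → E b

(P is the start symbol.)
No. Shift-reduce conflict between [A → .] and [E → . * * *]

A grammar is LR(0) if no state in the canonical LR(0) collection has:
  - both a shift item (dot before a terminal) and a complete item (shift-reduce conflict), or
  - two or more complete items (reduce-reduce conflict; the accept item [P' → P .] counts as a complete item here).

Augment with P' → P and build the canonical LR(0) collection (I0 = CLOSURE({[P' → . P]}), then GOTO on every symbol after a dot until no new states appear). It has 9 states:
  I0: { [A → .], [E → . * * *], [E → .], [P → . A E], [P → . A], [P → . E b], [P' → . P] }  — shift, 2 reduces
  I1: { [E → * . * *] }  — shift
  I2: { [E → . * * *], [E → .], [P → A . E], [P → A .] }  — shift, 2 reduces
  I3: { [P → E . b] }  — shift
  I4: { [P' → P .] }  — accept
  I5: { [P → E b .] }  — reduce
  I6: { [P → A E .] }  — reduce
  I7: { [E → * * . *] }  — shift
  I8: { [E → * * * .] }  — reduce

Conflict in state I0:
  Shift-reduce conflict between [A → .] and [E → . * * *]
So the grammar is NOT LR(0).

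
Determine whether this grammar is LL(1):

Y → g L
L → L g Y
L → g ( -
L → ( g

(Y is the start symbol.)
No. Predict set conflict for L: { 'g' }

Relevant sets:
  FIRST(L) = { '(', 'g' }

For L:
  PREDICT(L → L g Y) = { '(', 'g' }
  PREDICT(L → g '(' '-') = { 'g' }
  PREDICT(L → '(' g) = { '(' }
Y has a single production, so nothing to check there.

Conflict found: Predict set conflict for L: { 'g' }
The grammar is NOT LL(1).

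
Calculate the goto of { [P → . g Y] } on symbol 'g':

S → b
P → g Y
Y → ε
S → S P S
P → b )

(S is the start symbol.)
GOTO(I, 'g') = CLOSURE({ [A → αX.β] : [A → α.Xβ] ∈ I, X = 'g' })

Items with dot before 'g', with the dot advanced:
  [P → . g Y] → [P → g . Y]
Closure of the advanced items:
  [P → g . Y] has the dot before Y: add [Y → .]

GOTO = { [P → g . Y], [Y → .] }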